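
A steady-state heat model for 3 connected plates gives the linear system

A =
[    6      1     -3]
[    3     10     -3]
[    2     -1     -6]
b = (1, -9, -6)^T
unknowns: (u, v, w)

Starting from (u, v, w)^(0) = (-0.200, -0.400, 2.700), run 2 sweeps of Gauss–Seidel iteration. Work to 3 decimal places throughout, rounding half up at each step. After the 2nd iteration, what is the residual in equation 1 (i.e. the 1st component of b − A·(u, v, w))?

-0.257

Iteration 1:
  u = (1 - (1)·-0.400 - (-3)·2.700) / (6) = 1.583
  v = (-9 - (3)·1.583 - (-3)·2.700) / (10) = -0.565
  w = (-6 - (2)·1.583 - (-1)·-0.565) / (-6) = 1.622
Iteration 2:
  u = (1 - (1)·-0.565 - (-3)·1.622) / (6) = 1.072
  v = (-9 - (3)·1.072 - (-3)·1.622) / (10) = -0.735
  w = (-6 - (2)·1.072 - (-1)·-0.735) / (-6) = 1.480
Residual b − A·x = (-0.257, -0.426, 0.001)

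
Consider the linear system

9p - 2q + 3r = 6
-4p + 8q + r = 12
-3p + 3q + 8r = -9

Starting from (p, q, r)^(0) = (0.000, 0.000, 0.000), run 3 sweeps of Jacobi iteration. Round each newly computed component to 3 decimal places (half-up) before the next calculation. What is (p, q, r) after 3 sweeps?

Iteration 1:
  p = (6 - (-2)·0.000 - (3)·0.000) / (9) = 0.667
  q = (12 - (-4)·0.000 - (1)·0.000) / (8) = 1.500
  r = (-9 - (-3)·0.000 - (3)·0.000) / (8) = -1.125
Iteration 2:
  p = (6 - (-2)·1.500 - (3)·-1.125) / (9) = 1.375
  q = (12 - (-4)·0.667 - (1)·-1.125) / (8) = 1.974
  r = (-9 - (-3)·0.667 - (3)·1.500) / (8) = -1.437
Iteration 3:
  p = (6 - (-2)·1.974 - (3)·-1.437) / (9) = 1.584
  q = (12 - (-4)·1.375 - (1)·-1.437) / (8) = 2.367
  r = (-9 - (-3)·1.375 - (3)·1.974) / (8) = -1.350

(1.584, 2.367, -1.350)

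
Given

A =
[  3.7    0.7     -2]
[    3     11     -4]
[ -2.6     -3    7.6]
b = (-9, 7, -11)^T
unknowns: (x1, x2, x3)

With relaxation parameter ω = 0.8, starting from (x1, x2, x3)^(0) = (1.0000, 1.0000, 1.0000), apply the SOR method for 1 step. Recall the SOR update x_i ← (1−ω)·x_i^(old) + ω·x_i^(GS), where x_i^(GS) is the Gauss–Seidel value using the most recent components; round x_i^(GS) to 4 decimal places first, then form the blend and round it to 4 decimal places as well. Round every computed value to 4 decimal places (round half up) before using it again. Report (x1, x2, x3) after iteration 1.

(-1.4649, 1.3196, -0.9421)

Iteration 1:
  x1: GS value = (-9 - (0.7)·1.0000 - (-2)·1.0000) / (3.7) = -2.0811;  x1 ← (1−ω)·1.0000 + ω·-2.0811 = -1.4649
  x2: GS value = (7 - (3)·-1.4649 - (-4)·1.0000) / (11) = 1.3995;  x2 ← (1−ω)·1.0000 + ω·1.3995 = 1.3196
  x3: GS value = (-11 - (-2.6)·-1.4649 - (-3)·1.3196) / (7.6) = -1.4276;  x3 ← (1−ω)·1.0000 + ω·-1.4276 = -0.9421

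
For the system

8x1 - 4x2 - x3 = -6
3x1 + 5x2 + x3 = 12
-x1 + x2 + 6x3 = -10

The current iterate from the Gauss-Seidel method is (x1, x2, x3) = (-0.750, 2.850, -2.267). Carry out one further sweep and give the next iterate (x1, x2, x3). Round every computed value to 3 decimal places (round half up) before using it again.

(0.392, 2.618, -2.038)

One sweep:
  x1 = (-6 - (-4)·2.850 - (-1)·-2.267) / (8) = 0.392
  x2 = (12 - (3)·0.392 - (1)·-2.267) / (5) = 2.618
  x3 = (-10 - (-1)·0.392 - (1)·2.618) / (6) = -2.038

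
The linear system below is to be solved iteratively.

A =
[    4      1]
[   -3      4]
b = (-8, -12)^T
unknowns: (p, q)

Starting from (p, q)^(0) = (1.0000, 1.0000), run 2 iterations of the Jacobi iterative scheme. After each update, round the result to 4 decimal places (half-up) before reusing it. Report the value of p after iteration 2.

Iteration 1:
  p = (-8 - (1)·1.0000) / (4) = -2.2500
  q = (-12 - (-3)·1.0000) / (4) = -2.2500
Iteration 2:
  p = (-8 - (1)·-2.2500) / (4) = -1.4375
  q = (-12 - (-3)·-2.2500) / (4) = -4.6875

-1.4375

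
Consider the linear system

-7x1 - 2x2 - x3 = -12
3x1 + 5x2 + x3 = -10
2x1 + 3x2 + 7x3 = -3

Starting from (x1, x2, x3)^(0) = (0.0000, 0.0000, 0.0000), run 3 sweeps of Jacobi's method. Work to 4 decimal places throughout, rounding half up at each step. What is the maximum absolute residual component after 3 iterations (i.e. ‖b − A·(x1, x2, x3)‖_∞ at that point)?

Iteration 1:
  x1 = (-12 - (-2)·0.0000 - (-1)·0.0000) / (-7) = 1.7143
  x2 = (-10 - (3)·0.0000 - (1)·0.0000) / (5) = -2.0000
  x3 = (-3 - (2)·0.0000 - (3)·0.0000) / (7) = -0.4286
Iteration 2:
  x1 = (-12 - (-2)·-2.0000 - (-1)·-0.4286) / (-7) = 2.3469
  x2 = (-10 - (3)·1.7143 - (1)·-0.4286) / (5) = -2.9429
  x3 = (-3 - (2)·1.7143 - (3)·-2.0000) / (7) = -0.0612
Iteration 3:
  x1 = (-12 - (-2)·-2.9429 - (-1)·-0.0612) / (-7) = 2.5639
  x2 = (-10 - (3)·2.3469 - (1)·-0.0612) / (5) = -3.3959
  x3 = (-3 - (2)·2.3469 - (3)·-2.9429) / (7) = 0.1621
Residual b − A·x = (-0.6824, -0.8743, 0.9252); ∞-norm = 0.9252

0.9252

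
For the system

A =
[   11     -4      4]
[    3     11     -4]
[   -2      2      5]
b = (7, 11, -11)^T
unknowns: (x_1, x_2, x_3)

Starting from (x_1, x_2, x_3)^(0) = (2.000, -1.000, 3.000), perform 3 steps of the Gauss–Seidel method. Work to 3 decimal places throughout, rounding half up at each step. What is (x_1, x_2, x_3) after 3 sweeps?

Iteration 1:
  x_1 = (7 - (-4)·-1.000 - (4)·3.000) / (11) = -0.818
  x_2 = (11 - (3)·-0.818 - (-4)·3.000) / (11) = 2.314
  x_3 = (-11 - (-2)·-0.818 - (2)·2.314) / (5) = -3.453
Iteration 2:
  x_1 = (7 - (-4)·2.314 - (4)·-3.453) / (11) = 2.733
  x_2 = (11 - (3)·2.733 - (-4)·-3.453) / (11) = -1.001
  x_3 = (-11 - (-2)·2.733 - (2)·-1.001) / (5) = -0.706
Iteration 3:
  x_1 = (7 - (-4)·-1.001 - (4)·-0.706) / (11) = 0.529
  x_2 = (11 - (3)·0.529 - (-4)·-0.706) / (11) = 0.599
  x_3 = (-11 - (-2)·0.529 - (2)·0.599) / (5) = -2.228

(0.529, 0.599, -2.228)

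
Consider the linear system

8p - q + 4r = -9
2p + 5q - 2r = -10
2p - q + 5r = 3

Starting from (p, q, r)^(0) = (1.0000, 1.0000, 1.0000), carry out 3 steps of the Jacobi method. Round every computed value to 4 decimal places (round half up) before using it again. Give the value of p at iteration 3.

Iteration 1:
  p = (-9 - (-1)·1.0000 - (4)·1.0000) / (8) = -1.5000
  q = (-10 - (2)·1.0000 - (-2)·1.0000) / (5) = -2.0000
  r = (3 - (2)·1.0000 - (-1)·1.0000) / (5) = 0.4000
Iteration 2:
  p = (-9 - (-1)·-2.0000 - (4)·0.4000) / (8) = -1.5750
  q = (-10 - (2)·-1.5000 - (-2)·0.4000) / (5) = -1.2400
  r = (3 - (2)·-1.5000 - (-1)·-2.0000) / (5) = 0.8000
Iteration 3:
  p = (-9 - (-1)·-1.2400 - (4)·0.8000) / (8) = -1.6800
  q = (-10 - (2)·-1.5750 - (-2)·0.8000) / (5) = -1.0500
  r = (3 - (2)·-1.5750 - (-1)·-1.2400) / (5) = 0.9820

-1.6800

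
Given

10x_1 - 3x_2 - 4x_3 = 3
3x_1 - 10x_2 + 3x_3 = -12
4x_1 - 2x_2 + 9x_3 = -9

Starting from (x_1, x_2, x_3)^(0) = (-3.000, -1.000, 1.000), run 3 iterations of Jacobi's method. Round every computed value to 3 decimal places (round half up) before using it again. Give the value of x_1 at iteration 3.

0.288

Iteration 1:
  x_1 = (3 - (-3)·-1.000 - (-4)·1.000) / (10) = 0.400
  x_2 = (-12 - (3)·-3.000 - (3)·1.000) / (-10) = 0.600
  x_3 = (-9 - (4)·-3.000 - (-2)·-1.000) / (9) = 0.111
Iteration 2:
  x_1 = (3 - (-3)·0.600 - (-4)·0.111) / (10) = 0.524
  x_2 = (-12 - (3)·0.400 - (3)·0.111) / (-10) = 1.353
  x_3 = (-9 - (4)·0.400 - (-2)·0.600) / (9) = -1.044
Iteration 3:
  x_1 = (3 - (-3)·1.353 - (-4)·-1.044) / (10) = 0.288
  x_2 = (-12 - (3)·0.524 - (3)·-1.044) / (-10) = 1.044
  x_3 = (-9 - (4)·0.524 - (-2)·1.353) / (9) = -0.932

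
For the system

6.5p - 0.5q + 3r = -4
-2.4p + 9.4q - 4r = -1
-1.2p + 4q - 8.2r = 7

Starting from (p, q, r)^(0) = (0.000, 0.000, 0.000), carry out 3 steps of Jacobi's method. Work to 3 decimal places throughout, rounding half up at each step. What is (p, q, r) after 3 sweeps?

Iteration 1:
  p = (-4 - (-0.5)·0.000 - (3)·0.000) / (6.5) = -0.615
  q = (-1 - (-2.4)·0.000 - (-4)·0.000) / (9.4) = -0.106
  r = (7 - (-1.2)·0.000 - (4)·0.000) / (-8.2) = -0.854
Iteration 2:
  p = (-4 - (-0.5)·-0.106 - (3)·-0.854) / (6.5) = -0.229
  q = (-1 - (-2.4)·-0.615 - (-4)·-0.854) / (9.4) = -0.627
  r = (7 - (-1.2)·-0.615 - (4)·-0.106) / (-8.2) = -0.815
Iteration 3:
  p = (-4 - (-0.5)·-0.627 - (3)·-0.815) / (6.5) = -0.287
  q = (-1 - (-2.4)·-0.229 - (-4)·-0.815) / (9.4) = -0.512
  r = (7 - (-1.2)·-0.229 - (4)·-0.627) / (-8.2) = -1.126

(-0.287, -0.512, -1.126)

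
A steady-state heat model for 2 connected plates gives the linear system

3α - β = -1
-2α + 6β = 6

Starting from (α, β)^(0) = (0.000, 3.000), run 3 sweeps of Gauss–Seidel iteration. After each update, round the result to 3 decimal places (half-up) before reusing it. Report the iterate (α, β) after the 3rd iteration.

Iteration 1:
  α = (-1 - (-1)·3.000) / (3) = 0.667
  β = (6 - (-2)·0.667) / (6) = 1.222
Iteration 2:
  α = (-1 - (-1)·1.222) / (3) = 0.074
  β = (6 - (-2)·0.074) / (6) = 1.025
Iteration 3:
  α = (-1 - (-1)·1.025) / (3) = 0.008
  β = (6 - (-2)·0.008) / (6) = 1.003

(0.008, 1.003)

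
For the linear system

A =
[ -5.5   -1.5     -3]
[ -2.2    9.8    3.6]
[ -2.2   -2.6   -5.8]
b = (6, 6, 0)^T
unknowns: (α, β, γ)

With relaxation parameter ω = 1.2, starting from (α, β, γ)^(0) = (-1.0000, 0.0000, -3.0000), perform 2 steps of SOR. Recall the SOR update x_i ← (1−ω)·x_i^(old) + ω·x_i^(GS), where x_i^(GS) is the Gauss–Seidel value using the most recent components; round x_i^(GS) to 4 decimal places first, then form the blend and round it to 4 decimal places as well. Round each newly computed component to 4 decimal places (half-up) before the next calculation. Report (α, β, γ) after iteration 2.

(-1.5614, 0.3060, 0.7500)

Iteration 1:
  α: GS value = (6 - (-1.5)·0.0000 - (-3)·-3.0000) / (-5.5) = 0.5455;  α ← (1−ω)·-1.0000 + ω·0.5455 = 0.8546
  β: GS value = (6 - (-2.2)·0.8546 - (3.6)·-3.0000) / (9.8) = 1.9061;  β ← (1−ω)·0.0000 + ω·1.9061 = 2.2873
  γ: GS value = (0 - (-2.2)·0.8546 - (-2.6)·2.2873) / (-5.8) = -1.3495;  γ ← (1−ω)·-3.0000 + ω·-1.3495 = -1.0194
Iteration 2:
  α: GS value = (6 - (-1.5)·2.2873 - (-3)·-1.0194) / (-5.5) = -1.1587;  α ← (1−ω)·0.8546 + ω·-1.1587 = -1.5614
  β: GS value = (6 - (-2.2)·-1.5614 - (3.6)·-1.0194) / (9.8) = 0.6362;  β ← (1−ω)·2.2873 + ω·0.6362 = 0.3060
  γ: GS value = (0 - (-2.2)·-1.5614 - (-2.6)·0.3060) / (-5.8) = 0.4551;  γ ← (1−ω)·-1.0194 + ω·0.4551 = 0.7500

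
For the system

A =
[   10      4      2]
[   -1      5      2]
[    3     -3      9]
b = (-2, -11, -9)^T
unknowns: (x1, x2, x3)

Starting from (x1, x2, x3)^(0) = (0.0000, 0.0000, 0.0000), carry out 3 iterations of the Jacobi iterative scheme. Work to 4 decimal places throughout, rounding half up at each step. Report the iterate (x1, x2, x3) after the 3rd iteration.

Iteration 1:
  x1 = (-2 - (4)·0.0000 - (2)·0.0000) / (10) = -0.2000
  x2 = (-11 - (-1)·0.0000 - (2)·0.0000) / (5) = -2.2000
  x3 = (-9 - (3)·0.0000 - (-3)·0.0000) / (9) = -1.0000
Iteration 2:
  x1 = (-2 - (4)·-2.2000 - (2)·-1.0000) / (10) = 0.8800
  x2 = (-11 - (-1)·-0.2000 - (2)·-1.0000) / (5) = -1.8400
  x3 = (-9 - (3)·-0.2000 - (-3)·-2.2000) / (9) = -1.6667
Iteration 3:
  x1 = (-2 - (4)·-1.8400 - (2)·-1.6667) / (10) = 0.8693
  x2 = (-11 - (-1)·0.8800 - (2)·-1.6667) / (5) = -1.3573
  x3 = (-9 - (3)·0.8800 - (-3)·-1.8400) / (9) = -1.9067

(0.8693, -1.3573, -1.9067)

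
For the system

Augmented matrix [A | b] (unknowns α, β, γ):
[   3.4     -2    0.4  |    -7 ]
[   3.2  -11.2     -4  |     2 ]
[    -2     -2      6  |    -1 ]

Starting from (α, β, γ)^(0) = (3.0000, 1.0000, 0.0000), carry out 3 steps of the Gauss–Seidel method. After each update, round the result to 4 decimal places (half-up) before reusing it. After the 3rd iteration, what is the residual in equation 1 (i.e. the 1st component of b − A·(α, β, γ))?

0.1995

Iteration 1:
  α = (-7 - (-2)·1.0000 - (0.4)·0.0000) / (3.4) = -1.4706
  β = (2 - (3.2)·-1.4706 - (-4)·0.0000) / (-11.2) = -0.5987
  γ = (-1 - (-2)·-1.4706 - (-2)·-0.5987) / (6) = -0.8564
Iteration 2:
  α = (-7 - (-2)·-0.5987 - (0.4)·-0.8564) / (3.4) = -2.3102
  β = (2 - (3.2)·-2.3102 - (-4)·-0.8564) / (-11.2) = -0.5328
  γ = (-1 - (-2)·-2.3102 - (-2)·-0.5328) / (6) = -1.1143
Iteration 3:
  α = (-7 - (-2)·-0.5328 - (0.4)·-1.1143) / (3.4) = -2.2411
  β = (2 - (3.2)·-2.2411 - (-4)·-1.1143) / (-11.2) = -0.4209
  γ = (-1 - (-2)·-2.2411 - (-2)·-0.4209) / (6) = -1.0540
Residual b − A·x = (0.1995, 0.2414, 0.0000)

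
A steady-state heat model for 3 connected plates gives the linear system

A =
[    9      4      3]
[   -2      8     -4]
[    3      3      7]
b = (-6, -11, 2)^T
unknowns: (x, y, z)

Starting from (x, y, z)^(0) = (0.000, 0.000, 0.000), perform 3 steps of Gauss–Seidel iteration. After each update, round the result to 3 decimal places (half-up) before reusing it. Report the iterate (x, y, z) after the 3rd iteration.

Iteration 1:
  x = (-6 - (4)·0.000 - (3)·0.000) / (9) = -0.667
  y = (-11 - (-2)·-0.667 - (-4)·0.000) / (8) = -1.542
  z = (2 - (3)·-0.667 - (3)·-1.542) / (7) = 1.232
Iteration 2:
  x = (-6 - (4)·-1.542 - (3)·1.232) / (9) = -0.392
  y = (-11 - (-2)·-0.392 - (-4)·1.232) / (8) = -0.857
  z = (2 - (3)·-0.392 - (3)·-0.857) / (7) = 0.821
Iteration 3:
  x = (-6 - (4)·-0.857 - (3)·0.821) / (9) = -0.559
  y = (-11 - (-2)·-0.559 - (-4)·0.821) / (8) = -1.104
  z = (2 - (3)·-0.559 - (3)·-1.104) / (7) = 0.998

(-0.559, -1.104, 0.998)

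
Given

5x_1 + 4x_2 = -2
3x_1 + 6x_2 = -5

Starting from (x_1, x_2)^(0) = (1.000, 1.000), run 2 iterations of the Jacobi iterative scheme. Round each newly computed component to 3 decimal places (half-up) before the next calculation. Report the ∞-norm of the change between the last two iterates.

Iteration 1:
  x_1 = (-2 - (4)·1.000) / (5) = -1.200
  x_2 = (-5 - (3)·1.000) / (6) = -1.333
Iteration 2:
  x_1 = (-2 - (4)·-1.333) / (5) = 0.666
  x_2 = (-5 - (3)·-1.200) / (6) = -0.233
Change: (1.866, 1.100) → max |·| = 1.866

1.866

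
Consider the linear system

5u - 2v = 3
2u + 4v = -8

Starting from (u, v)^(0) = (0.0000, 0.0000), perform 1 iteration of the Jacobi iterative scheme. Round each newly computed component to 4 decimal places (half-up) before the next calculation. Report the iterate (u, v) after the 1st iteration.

Iteration 1:
  u = (3 - (-2)·0.0000) / (5) = 0.6000
  v = (-8 - (2)·0.0000) / (4) = -2.0000

(0.6000, -2.0000)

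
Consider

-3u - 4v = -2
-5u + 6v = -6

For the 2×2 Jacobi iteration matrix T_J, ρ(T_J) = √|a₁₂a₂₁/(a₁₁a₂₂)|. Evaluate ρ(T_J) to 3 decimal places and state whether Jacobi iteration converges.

a₁₂a₂₁/(a₁₁a₂₂) = (-4)·(-5) / ((-3)·(6)) = -1.111111
ρ = √|-1.111111| = √1.111111 = 1.054
ρ > 1, so Jacobi diverges

1.054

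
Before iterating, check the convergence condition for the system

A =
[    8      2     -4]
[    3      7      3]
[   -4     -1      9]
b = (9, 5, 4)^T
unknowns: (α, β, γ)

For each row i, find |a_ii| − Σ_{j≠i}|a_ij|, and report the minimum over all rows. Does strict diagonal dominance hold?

1

row 1: |8| − (2+4) = 2
row 2: |7| − (3+3) = 1
row 3: |9| − (4+1) = 4
minimum over rows = 1 → strictly diagonally dominant (convergence guaranteed)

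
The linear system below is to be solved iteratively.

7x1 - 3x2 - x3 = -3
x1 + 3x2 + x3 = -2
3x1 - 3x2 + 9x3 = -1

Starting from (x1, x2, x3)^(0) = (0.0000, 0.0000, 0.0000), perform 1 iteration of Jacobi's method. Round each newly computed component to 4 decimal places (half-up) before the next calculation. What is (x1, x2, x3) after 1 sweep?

Iteration 1:
  x1 = (-3 - (-3)·0.0000 - (-1)·0.0000) / (7) = -0.4286
  x2 = (-2 - (1)·0.0000 - (1)·0.0000) / (3) = -0.6667
  x3 = (-1 - (3)·0.0000 - (-3)·0.0000) / (9) = -0.1111

(-0.4286, -0.6667, -0.1111)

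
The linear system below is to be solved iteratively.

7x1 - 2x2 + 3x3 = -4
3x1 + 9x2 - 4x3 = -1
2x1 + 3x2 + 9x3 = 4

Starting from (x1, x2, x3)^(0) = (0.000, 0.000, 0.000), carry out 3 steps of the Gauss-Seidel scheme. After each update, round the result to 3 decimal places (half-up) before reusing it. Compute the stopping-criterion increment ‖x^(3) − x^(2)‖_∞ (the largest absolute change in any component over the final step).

0.113

Iteration 1:
  x1 = (-4 - (-2)·0.000 - (3)·0.000) / (7) = -0.571
  x2 = (-1 - (3)·-0.571 - (-4)·0.000) / (9) = 0.079
  x3 = (4 - (2)·-0.571 - (3)·0.079) / (9) = 0.545
Iteration 2:
  x1 = (-4 - (-2)·0.079 - (3)·0.545) / (7) = -0.782
  x2 = (-1 - (3)·-0.782 - (-4)·0.545) / (9) = 0.392
  x3 = (4 - (2)·-0.782 - (3)·0.392) / (9) = 0.488
Iteration 3:
  x1 = (-4 - (-2)·0.392 - (3)·0.488) / (7) = -0.669
  x2 = (-1 - (3)·-0.669 - (-4)·0.488) / (9) = 0.329
  x3 = (4 - (2)·-0.669 - (3)·0.329) / (9) = 0.483
Change: (0.113, -0.063, -0.005) → max |·| = 0.113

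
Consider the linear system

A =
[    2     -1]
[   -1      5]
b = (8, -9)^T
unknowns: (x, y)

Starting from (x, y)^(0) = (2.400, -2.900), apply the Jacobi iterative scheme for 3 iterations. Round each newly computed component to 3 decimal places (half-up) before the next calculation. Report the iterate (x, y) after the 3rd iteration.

(3.355, -1.132)

Iteration 1:
  x = (8 - (-1)·-2.900) / (2) = 2.550
  y = (-9 - (-1)·2.400) / (5) = -1.320
Iteration 2:
  x = (8 - (-1)·-1.320) / (2) = 3.340
  y = (-9 - (-1)·2.550) / (5) = -1.290
Iteration 3:
  x = (8 - (-1)·-1.290) / (2) = 3.355
  y = (-9 - (-1)·3.340) / (5) = -1.132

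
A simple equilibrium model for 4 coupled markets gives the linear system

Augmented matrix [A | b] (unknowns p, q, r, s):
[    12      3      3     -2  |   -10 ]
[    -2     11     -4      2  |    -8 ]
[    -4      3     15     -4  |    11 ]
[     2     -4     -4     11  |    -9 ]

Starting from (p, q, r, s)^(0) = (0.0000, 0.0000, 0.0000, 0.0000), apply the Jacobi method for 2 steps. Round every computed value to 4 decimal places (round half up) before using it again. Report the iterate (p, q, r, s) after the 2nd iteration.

(-0.9712, -0.4634, 0.4384, -0.6645)

Iteration 1:
  p = (-10 - (3)·0.0000 - (3)·0.0000 - (-2)·0.0000) / (12) = -0.8333
  q = (-8 - (-2)·0.0000 - (-4)·0.0000 - (2)·0.0000) / (11) = -0.7273
  r = (11 - (-4)·0.0000 - (3)·0.0000 - (-4)·0.0000) / (15) = 0.7333
  s = (-9 - (2)·0.0000 - (-4)·0.0000 - (-4)·0.0000) / (11) = -0.8182
Iteration 2:
  p = (-10 - (3)·-0.7273 - (3)·0.7333 - (-2)·-0.8182) / (12) = -0.9712
  q = (-8 - (-2)·-0.8333 - (-4)·0.7333 - (2)·-0.8182) / (11) = -0.4634
  r = (11 - (-4)·-0.8333 - (3)·-0.7273 - (-4)·-0.8182) / (15) = 0.4384
  s = (-9 - (2)·-0.8333 - (-4)·-0.7273 - (-4)·0.7333) / (11) = -0.6645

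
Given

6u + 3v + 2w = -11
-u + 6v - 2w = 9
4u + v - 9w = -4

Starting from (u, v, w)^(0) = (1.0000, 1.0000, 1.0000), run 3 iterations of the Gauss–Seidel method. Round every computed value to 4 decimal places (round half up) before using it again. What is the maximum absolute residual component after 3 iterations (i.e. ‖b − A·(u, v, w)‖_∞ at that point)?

Iteration 1:
  u = (-11 - (3)·1.0000 - (2)·1.0000) / (6) = -2.6667
  v = (9 - (-1)·-2.6667 - (-2)·1.0000) / (6) = 1.3889
  w = (-4 - (4)·-2.6667 - (1)·1.3889) / (-9) = -0.5864
Iteration 2:
  u = (-11 - (3)·1.3889 - (2)·-0.5864) / (6) = -2.3323
  v = (9 - (-1)·-2.3323 - (-2)·-0.5864) / (6) = 0.9158
  w = (-4 - (4)·-2.3323 - (1)·0.9158) / (-9) = -0.4904
Iteration 3:
  u = (-11 - (3)·0.9158 - (2)·-0.4904) / (6) = -2.1278
  v = (9 - (-1)·-2.1278 - (-2)·-0.4904) / (6) = 0.9819
  w = (-4 - (4)·-2.1278 - (1)·0.9819) / (-9) = -0.3921
Residual b − A·x = (-0.3947, 0.1966, 0.0004); ∞-norm = 0.3947

0.3947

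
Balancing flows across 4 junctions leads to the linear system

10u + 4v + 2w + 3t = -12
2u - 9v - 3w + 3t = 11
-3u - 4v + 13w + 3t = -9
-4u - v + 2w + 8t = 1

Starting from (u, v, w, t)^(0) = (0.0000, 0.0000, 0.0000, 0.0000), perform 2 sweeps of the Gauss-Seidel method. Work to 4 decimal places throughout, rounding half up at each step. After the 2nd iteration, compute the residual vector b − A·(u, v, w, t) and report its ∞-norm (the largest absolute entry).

Iteration 1:
  u = (-12 - (4)·0.0000 - (2)·0.0000 - (3)·0.0000) / (10) = -1.2000
  v = (11 - (2)·-1.2000 - (-3)·0.0000 - (3)·0.0000) / (-9) = -1.4889
  w = (-9 - (-3)·-1.2000 - (-4)·-1.4889 - (3)·0.0000) / (13) = -1.4274
  t = (1 - (-4)·-1.2000 - (-1)·-1.4889 - (2)·-1.4274) / (8) = -0.3043
Iteration 2:
  u = (-12 - (4)·-1.4889 - (2)·-1.4274 - (3)·-0.3043) / (10) = -0.2277
  v = (11 - (2)·-0.2277 - (-3)·-1.4274 - (3)·-0.3043) / (-9) = -0.8985
  w = (-9 - (-3)·-0.2277 - (-4)·-0.8985 - (3)·-0.3043) / (13) = -0.9511
  t = (1 - (-4)·-0.2277 - (-1)·-0.8985 - (2)·-0.9511) / (8) = 0.1366
Residual b − A·x = (-4.6366, 0.1058, -1.3226, 0.0001); ∞-norm = 4.6366

4.6366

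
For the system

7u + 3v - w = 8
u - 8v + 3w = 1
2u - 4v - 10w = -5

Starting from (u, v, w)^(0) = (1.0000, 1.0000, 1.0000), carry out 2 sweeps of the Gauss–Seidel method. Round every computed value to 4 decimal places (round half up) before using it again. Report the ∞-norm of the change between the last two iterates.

Iteration 1:
  u = (8 - (3)·1.0000 - (-1)·1.0000) / (7) = 0.8571
  v = (1 - (1)·0.8571 - (3)·1.0000) / (-8) = 0.3571
  w = (-5 - (2)·0.8571 - (-4)·0.3571) / (-10) = 0.5286
Iteration 2:
  u = (8 - (3)·0.3571 - (-1)·0.5286) / (7) = 1.0653
  v = (1 - (1)·1.0653 - (3)·0.5286) / (-8) = 0.2064
  w = (-5 - (2)·1.0653 - (-4)·0.2064) / (-10) = 0.6305
Change: (0.2082, -0.1507, 0.1019) → max |·| = 0.2082

0.2082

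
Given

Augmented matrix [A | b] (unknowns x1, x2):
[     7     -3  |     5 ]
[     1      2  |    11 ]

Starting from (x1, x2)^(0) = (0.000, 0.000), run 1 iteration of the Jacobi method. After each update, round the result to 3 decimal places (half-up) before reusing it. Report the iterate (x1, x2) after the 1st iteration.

(0.714, 5.500)

Iteration 1:
  x1 = (5 - (-3)·0.000) / (7) = 0.714
  x2 = (11 - (1)·0.000) / (2) = 5.500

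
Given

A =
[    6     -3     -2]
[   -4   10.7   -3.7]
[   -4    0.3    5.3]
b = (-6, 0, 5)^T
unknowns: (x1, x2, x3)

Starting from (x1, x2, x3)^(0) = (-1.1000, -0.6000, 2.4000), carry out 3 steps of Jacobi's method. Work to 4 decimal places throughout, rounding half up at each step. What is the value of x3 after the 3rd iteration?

Iteration 1:
  x1 = (-6 - (-3)·-0.6000 - (-2)·2.4000) / (6) = -0.5000
  x2 = (0 - (-4)·-1.1000 - (-3.7)·2.4000) / (10.7) = 0.4187
  x3 = (5 - (-4)·-1.1000 - (0.3)·-0.6000) / (5.3) = 0.1472
Iteration 2:
  x1 = (-6 - (-3)·0.4187 - (-2)·0.1472) / (6) = -0.7416
  x2 = (0 - (-4)·-0.5000 - (-3.7)·0.1472) / (10.7) = -0.1360
  x3 = (5 - (-4)·-0.5000 - (0.3)·0.4187) / (5.3) = 0.5423
Iteration 3:
  x1 = (-6 - (-3)·-0.1360 - (-2)·0.5423) / (6) = -0.8872
  x2 = (0 - (-4)·-0.7416 - (-3.7)·0.5423) / (10.7) = -0.0897
  x3 = (5 - (-4)·-0.7416 - (0.3)·-0.1360) / (5.3) = 0.3914

0.3914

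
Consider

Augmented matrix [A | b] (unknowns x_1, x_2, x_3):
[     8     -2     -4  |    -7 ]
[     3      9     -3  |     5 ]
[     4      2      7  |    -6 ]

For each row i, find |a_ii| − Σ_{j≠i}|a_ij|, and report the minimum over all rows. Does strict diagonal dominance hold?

row 1: |8| − (2+4) = 2
row 2: |9| − (3+3) = 3
row 3: |7| − (4+2) = 1
minimum over rows = 1 → strictly diagonally dominant (convergence guaranteed)

1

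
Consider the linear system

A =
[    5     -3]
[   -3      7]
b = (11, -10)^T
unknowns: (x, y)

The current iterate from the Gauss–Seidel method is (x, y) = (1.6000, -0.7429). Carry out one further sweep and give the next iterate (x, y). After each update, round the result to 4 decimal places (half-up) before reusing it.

(1.7543, -0.6767)

One sweep:
  x = (11 - (-3)·-0.7429) / (5) = 1.7543
  y = (-10 - (-3)·1.7543) / (7) = -0.6767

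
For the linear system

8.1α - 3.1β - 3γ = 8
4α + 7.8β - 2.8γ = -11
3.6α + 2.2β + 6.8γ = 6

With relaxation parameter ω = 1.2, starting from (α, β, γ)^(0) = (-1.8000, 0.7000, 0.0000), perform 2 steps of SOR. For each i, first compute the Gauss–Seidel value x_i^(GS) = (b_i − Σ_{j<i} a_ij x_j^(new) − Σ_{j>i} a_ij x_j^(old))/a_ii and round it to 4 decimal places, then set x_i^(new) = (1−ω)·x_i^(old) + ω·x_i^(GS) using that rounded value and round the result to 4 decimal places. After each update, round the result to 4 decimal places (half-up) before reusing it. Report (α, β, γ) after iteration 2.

(-0.0994, -0.5912, 1.1454)

Iteration 1:
  α: GS value = (8 - (-3.1)·0.7000 - (-3)·0.0000) / (8.1) = 1.2556;  α ← (1−ω)·-1.8000 + ω·1.2556 = 1.8667
  β: GS value = (-11 - (4)·1.8667 - (-2.8)·0.0000) / (7.8) = -2.3675;  β ← (1−ω)·0.7000 + ω·-2.3675 = -2.9810
  γ: GS value = (6 - (3.6)·1.8667 - (2.2)·-2.9810) / (6.8) = 0.8585;  γ ← (1−ω)·0.0000 + ω·0.8585 = 1.0302
Iteration 2:
  α: GS value = (8 - (-3.1)·-2.9810 - (-3)·1.0302) / (8.1) = 0.2283;  α ← (1−ω)·1.8667 + ω·0.2283 = -0.0994
  β: GS value = (-11 - (4)·-0.0994 - (-2.8)·1.0302) / (7.8) = -0.9895;  β ← (1−ω)·-2.9810 + ω·-0.9895 = -0.5912
  γ: GS value = (6 - (3.6)·-0.0994 - (2.2)·-0.5912) / (6.8) = 1.1262;  γ ← (1−ω)·1.0302 + ω·1.1262 = 1.1454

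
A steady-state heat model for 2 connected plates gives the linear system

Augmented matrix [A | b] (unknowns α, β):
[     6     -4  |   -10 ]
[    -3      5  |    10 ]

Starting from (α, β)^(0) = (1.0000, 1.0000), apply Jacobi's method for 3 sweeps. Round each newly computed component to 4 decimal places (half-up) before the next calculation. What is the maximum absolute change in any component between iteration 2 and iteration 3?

0.8000

Iteration 1:
  α = (-10 - (-4)·1.0000) / (6) = -1.0000
  β = (10 - (-3)·1.0000) / (5) = 2.6000
Iteration 2:
  α = (-10 - (-4)·2.6000) / (6) = 0.0667
  β = (10 - (-3)·-1.0000) / (5) = 1.4000
Iteration 3:
  α = (-10 - (-4)·1.4000) / (6) = -0.7333
  β = (10 - (-3)·0.0667) / (5) = 2.0400
Change: (-0.8000, 0.6400) → max |·| = 0.8000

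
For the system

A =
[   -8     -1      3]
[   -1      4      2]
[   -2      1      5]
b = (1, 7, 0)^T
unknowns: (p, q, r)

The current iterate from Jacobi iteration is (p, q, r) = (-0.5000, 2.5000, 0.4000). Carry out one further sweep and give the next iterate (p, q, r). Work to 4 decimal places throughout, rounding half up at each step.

(-0.2875, 1.4250, -0.7000)

One sweep:
  p = (1 - (-1)·2.5000 - (3)·0.4000) / (-8) = -0.2875
  q = (7 - (-1)·-0.5000 - (2)·0.4000) / (4) = 1.4250
  r = (0 - (-2)·-0.5000 - (1)·2.5000) / (5) = -0.7000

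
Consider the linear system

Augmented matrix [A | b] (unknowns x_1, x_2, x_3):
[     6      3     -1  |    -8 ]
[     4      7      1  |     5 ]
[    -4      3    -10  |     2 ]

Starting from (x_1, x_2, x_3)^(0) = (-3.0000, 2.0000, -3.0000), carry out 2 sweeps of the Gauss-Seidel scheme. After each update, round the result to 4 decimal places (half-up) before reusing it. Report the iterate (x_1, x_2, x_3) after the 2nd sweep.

(-2.4206, 1.8458, 1.3220)

Iteration 1:
  x_1 = (-8 - (3)·2.0000 - (-1)·-3.0000) / (6) = -2.8333
  x_2 = (5 - (4)·-2.8333 - (1)·-3.0000) / (7) = 2.7619
  x_3 = (2 - (-4)·-2.8333 - (3)·2.7619) / (-10) = 1.7619
Iteration 2:
  x_1 = (-8 - (3)·2.7619 - (-1)·1.7619) / (6) = -2.4206
  x_2 = (5 - (4)·-2.4206 - (1)·1.7619) / (7) = 1.8458
  x_3 = (2 - (-4)·-2.4206 - (3)·1.8458) / (-10) = 1.3220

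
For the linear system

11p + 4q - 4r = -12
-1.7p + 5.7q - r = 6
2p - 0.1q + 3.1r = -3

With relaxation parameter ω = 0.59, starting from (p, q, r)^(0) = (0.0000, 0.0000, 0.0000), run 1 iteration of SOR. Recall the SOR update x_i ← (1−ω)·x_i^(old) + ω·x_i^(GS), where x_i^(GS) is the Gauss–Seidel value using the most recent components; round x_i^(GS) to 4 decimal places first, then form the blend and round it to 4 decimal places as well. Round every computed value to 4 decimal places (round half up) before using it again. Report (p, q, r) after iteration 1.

Iteration 1:
  p: GS value = (-12 - (4)·0.0000 - (-4)·0.0000) / (11) = -1.0909;  p ← (1−ω)·0.0000 + ω·-1.0909 = -0.6436
  q: GS value = (6 - (-1.7)·-0.6436 - (-1)·0.0000) / (5.7) = 0.8607;  q ← (1−ω)·0.0000 + ω·0.8607 = 0.5078
  r: GS value = (-3 - (2)·-0.6436 - (-0.1)·0.5078) / (3.1) = -0.5361;  r ← (1−ω)·0.0000 + ω·-0.5361 = -0.3163

(-0.6436, 0.5078, -0.3163)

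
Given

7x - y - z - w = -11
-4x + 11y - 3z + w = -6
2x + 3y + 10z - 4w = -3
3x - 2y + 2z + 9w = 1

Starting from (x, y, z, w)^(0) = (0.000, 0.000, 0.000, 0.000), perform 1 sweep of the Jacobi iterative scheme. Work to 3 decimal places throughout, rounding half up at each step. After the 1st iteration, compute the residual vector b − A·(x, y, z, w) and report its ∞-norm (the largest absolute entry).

Iteration 1:
  x = (-11 - (-1)·0.000 - (-1)·0.000 - (-1)·0.000) / (7) = -1.571
  y = (-6 - (-4)·0.000 - (-3)·0.000 - (1)·0.000) / (11) = -0.545
  z = (-3 - (2)·0.000 - (3)·0.000 - (-4)·0.000) / (10) = -0.300
  w = (1 - (3)·0.000 - (-2)·0.000 - (2)·0.000) / (9) = 0.111
Residual b − A·x = (-0.737, -7.300, 5.221, 4.224); ∞-norm = 7.300

7.300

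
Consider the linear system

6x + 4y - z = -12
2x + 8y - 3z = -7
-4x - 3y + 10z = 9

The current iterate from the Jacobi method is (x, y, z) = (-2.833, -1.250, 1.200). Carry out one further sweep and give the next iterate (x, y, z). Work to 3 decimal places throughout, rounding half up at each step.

One sweep:
  x = (-12 - (4)·-1.250 - (-1)·1.200) / (6) = -0.967
  y = (-7 - (2)·-2.833 - (-3)·1.200) / (8) = 0.283
  z = (9 - (-4)·-2.833 - (-3)·-1.250) / (10) = -0.608

(-0.967, 0.283, -0.608)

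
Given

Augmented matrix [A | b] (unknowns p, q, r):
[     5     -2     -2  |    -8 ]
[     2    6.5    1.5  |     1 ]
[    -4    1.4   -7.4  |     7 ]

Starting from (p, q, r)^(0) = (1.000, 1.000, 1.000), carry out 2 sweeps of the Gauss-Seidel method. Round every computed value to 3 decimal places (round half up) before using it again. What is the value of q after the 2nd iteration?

Iteration 1:
  p = (-8 - (-2)·1.000 - (-2)·1.000) / (5) = -0.800
  q = (1 - (2)·-0.800 - (1.5)·1.000) / (6.5) = 0.169
  r = (7 - (-4)·-0.800 - (1.4)·0.169) / (-7.4) = -0.482
Iteration 2:
  p = (-8 - (-2)·0.169 - (-2)·-0.482) / (5) = -1.725
  q = (1 - (2)·-1.725 - (1.5)·-0.482) / (6.5) = 0.796
  r = (7 - (-4)·-1.725 - (1.4)·0.796) / (-7.4) = 0.137

0.796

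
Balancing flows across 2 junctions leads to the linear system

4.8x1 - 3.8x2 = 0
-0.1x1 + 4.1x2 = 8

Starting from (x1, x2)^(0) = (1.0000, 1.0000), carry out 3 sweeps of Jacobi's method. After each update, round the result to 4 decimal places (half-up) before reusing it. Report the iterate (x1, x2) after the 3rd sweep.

(1.5600, 1.9894)

Iteration 1:
  x1 = (0 - (-3.8)·1.0000) / (4.8) = 0.7917
  x2 = (8 - (-0.1)·1.0000) / (4.1) = 1.9756
Iteration 2:
  x1 = (0 - (-3.8)·1.9756) / (4.8) = 1.5640
  x2 = (8 - (-0.1)·0.7917) / (4.1) = 1.9705
Iteration 3:
  x1 = (0 - (-3.8)·1.9705) / (4.8) = 1.5600
  x2 = (8 - (-0.1)·1.5640) / (4.1) = 1.9894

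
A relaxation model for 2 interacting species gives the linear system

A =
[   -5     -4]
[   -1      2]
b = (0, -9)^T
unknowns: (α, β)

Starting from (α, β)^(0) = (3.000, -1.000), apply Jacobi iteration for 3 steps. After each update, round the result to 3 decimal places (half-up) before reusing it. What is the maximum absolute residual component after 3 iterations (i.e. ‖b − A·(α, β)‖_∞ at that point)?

3.200

Iteration 1:
  α = (0 - (-4)·-1.000) / (-5) = 0.800
  β = (-9 - (-1)·3.000) / (2) = -3.000
Iteration 2:
  α = (0 - (-4)·-3.000) / (-5) = 2.400
  β = (-9 - (-1)·0.800) / (2) = -4.100
Iteration 3:
  α = (0 - (-4)·-4.100) / (-5) = 3.280
  β = (-9 - (-1)·2.400) / (2) = -3.300
Residual b − A·x = (3.200, 0.880); ∞-norm = 3.200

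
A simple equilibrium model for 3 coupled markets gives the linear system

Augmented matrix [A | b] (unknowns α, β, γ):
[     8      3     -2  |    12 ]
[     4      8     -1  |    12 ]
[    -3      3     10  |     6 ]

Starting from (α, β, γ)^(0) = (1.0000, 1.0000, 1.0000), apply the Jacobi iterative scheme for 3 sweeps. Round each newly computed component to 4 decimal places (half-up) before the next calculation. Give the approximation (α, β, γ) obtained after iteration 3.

Iteration 1:
  α = (12 - (3)·1.0000 - (-2)·1.0000) / (8) = 1.3750
  β = (12 - (4)·1.0000 - (-1)·1.0000) / (8) = 1.1250
  γ = (6 - (-3)·1.0000 - (3)·1.0000) / (10) = 0.6000
Iteration 2:
  α = (12 - (3)·1.1250 - (-2)·0.6000) / (8) = 1.2281
  β = (12 - (4)·1.3750 - (-1)·0.6000) / (8) = 0.8875
  γ = (6 - (-3)·1.3750 - (3)·1.1250) / (10) = 0.6750
Iteration 3:
  α = (12 - (3)·0.8875 - (-2)·0.6750) / (8) = 1.3359
  β = (12 - (4)·1.2281 - (-1)·0.6750) / (8) = 0.9703
  γ = (6 - (-3)·1.2281 - (3)·0.8875) / (10) = 0.7022

(1.3359, 0.9703, 0.7022)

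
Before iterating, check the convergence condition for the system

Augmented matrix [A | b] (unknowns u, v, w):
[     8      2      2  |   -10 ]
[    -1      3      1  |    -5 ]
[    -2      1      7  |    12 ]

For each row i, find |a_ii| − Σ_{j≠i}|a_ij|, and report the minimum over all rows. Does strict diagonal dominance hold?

1

row 1: |8| − (2+2) = 4
row 2: |3| − (1+1) = 1
row 3: |7| − (2+1) = 4
minimum over rows = 1 → strictly diagonally dominant (convergence guaranteed)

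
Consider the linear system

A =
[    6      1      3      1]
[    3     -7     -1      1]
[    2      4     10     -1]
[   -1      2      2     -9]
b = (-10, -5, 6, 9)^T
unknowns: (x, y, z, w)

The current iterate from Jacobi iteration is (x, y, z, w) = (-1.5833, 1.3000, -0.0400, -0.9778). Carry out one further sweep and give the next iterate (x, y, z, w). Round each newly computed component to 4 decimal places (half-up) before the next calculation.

One sweep:
  x = (-10 - (1)·1.3000 - (3)·-0.0400 - (1)·-0.9778) / (6) = -1.7004
  y = (-5 - (3)·-1.5833 - (-1)·-0.0400 - (1)·-0.9778) / (-7) = -0.0982
  z = (6 - (2)·-1.5833 - (4)·1.3000 - (-1)·-0.9778) / (10) = 0.2989
  w = (9 - (-1)·-1.5833 - (2)·1.3000 - (2)·-0.0400) / (-9) = -0.5441

(-1.7004, -0.0982, 0.2989, -0.5441)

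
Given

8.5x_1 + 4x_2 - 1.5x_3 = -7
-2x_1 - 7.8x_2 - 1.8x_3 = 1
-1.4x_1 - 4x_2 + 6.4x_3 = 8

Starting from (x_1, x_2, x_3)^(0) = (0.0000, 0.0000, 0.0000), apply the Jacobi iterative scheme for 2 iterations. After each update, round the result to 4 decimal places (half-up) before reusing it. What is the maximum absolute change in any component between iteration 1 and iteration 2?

0.2809

Iteration 1:
  x_1 = (-7 - (4)·0.0000 - (-1.5)·0.0000) / (8.5) = -0.8235
  x_2 = (1 - (-2)·0.0000 - (-1.8)·0.0000) / (-7.8) = -0.1282
  x_3 = (8 - (-1.4)·0.0000 - (-4)·0.0000) / (6.4) = 1.2500
Iteration 2:
  x_1 = (-7 - (4)·-0.1282 - (-1.5)·1.2500) / (8.5) = -0.5426
  x_2 = (1 - (-2)·-0.8235 - (-1.8)·1.2500) / (-7.8) = -0.2055
  x_3 = (8 - (-1.4)·-0.8235 - (-4)·-0.1282) / (6.4) = 0.9897
Change: (0.2809, -0.0773, -0.2603) → max |·| = 0.2809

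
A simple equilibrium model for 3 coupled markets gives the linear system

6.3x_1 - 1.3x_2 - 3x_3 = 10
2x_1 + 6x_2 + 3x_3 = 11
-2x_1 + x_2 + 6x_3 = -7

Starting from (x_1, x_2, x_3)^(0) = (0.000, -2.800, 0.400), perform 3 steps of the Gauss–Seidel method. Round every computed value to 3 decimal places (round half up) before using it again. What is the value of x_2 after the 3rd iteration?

1.846

Iteration 1:
  x_1 = (10 - (-1.3)·-2.800 - (-3)·0.400) / (6.3) = 1.200
  x_2 = (11 - (2)·1.200 - (3)·0.400) / (6) = 1.233
  x_3 = (-7 - (-2)·1.200 - (1)·1.233) / (6) = -0.972
Iteration 2:
  x_1 = (10 - (-1.3)·1.233 - (-3)·-0.972) / (6.3) = 1.379
  x_2 = (11 - (2)·1.379 - (3)·-0.972) / (6) = 1.860
  x_3 = (-7 - (-2)·1.379 - (1)·1.860) / (6) = -1.017
Iteration 3:
  x_1 = (10 - (-1.3)·1.860 - (-3)·-1.017) / (6.3) = 1.487
  x_2 = (11 - (2)·1.487 - (3)·-1.017) / (6) = 1.846
  x_3 = (-7 - (-2)·1.487 - (1)·1.846) / (6) = -0.979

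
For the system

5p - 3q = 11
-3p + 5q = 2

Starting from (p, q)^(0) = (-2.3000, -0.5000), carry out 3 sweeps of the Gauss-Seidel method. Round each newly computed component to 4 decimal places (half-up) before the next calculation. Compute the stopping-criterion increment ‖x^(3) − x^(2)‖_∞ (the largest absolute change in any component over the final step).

0.4406

Iteration 1:
  p = (11 - (-3)·-0.5000) / (5) = 1.9000
  q = (2 - (-3)·1.9000) / (5) = 1.5400
Iteration 2:
  p = (11 - (-3)·1.5400) / (5) = 3.1240
  q = (2 - (-3)·3.1240) / (5) = 2.2744
Iteration 3:
  p = (11 - (-3)·2.2744) / (5) = 3.5646
  q = (2 - (-3)·3.5646) / (5) = 2.5388
Change: (0.4406, 0.2644) → max |·| = 0.4406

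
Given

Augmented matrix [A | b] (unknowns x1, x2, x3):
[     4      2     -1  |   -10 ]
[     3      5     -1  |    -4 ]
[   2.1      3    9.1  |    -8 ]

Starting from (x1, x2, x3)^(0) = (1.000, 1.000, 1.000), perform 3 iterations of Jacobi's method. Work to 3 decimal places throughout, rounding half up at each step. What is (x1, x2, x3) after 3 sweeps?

Iteration 1:
  x1 = (-10 - (2)·1.000 - (-1)·1.000) / (4) = -2.750
  x2 = (-4 - (3)·1.000 - (-1)·1.000) / (5) = -1.200
  x3 = (-8 - (2.1)·1.000 - (3)·1.000) / (9.1) = -1.440
Iteration 2:
  x1 = (-10 - (2)·-1.200 - (-1)·-1.440) / (4) = -2.260
  x2 = (-4 - (3)·-2.750 - (-1)·-1.440) / (5) = 0.562
  x3 = (-8 - (2.1)·-2.750 - (3)·-1.200) / (9.1) = 0.151
Iteration 3:
  x1 = (-10 - (2)·0.562 - (-1)·0.151) / (4) = -2.743
  x2 = (-4 - (3)·-2.260 - (-1)·0.151) / (5) = 0.586
  x3 = (-8 - (2.1)·-2.260 - (3)·0.562) / (9.1) = -0.543

(-2.743, 0.586, -0.543)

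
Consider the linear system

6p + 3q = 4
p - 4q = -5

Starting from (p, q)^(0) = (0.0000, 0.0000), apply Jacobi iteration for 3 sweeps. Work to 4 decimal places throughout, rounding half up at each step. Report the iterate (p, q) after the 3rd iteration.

Iteration 1:
  p = (4 - (3)·0.0000) / (6) = 0.6667
  q = (-5 - (1)·0.0000) / (-4) = 1.2500
Iteration 2:
  p = (4 - (3)·1.2500) / (6) = 0.0417
  q = (-5 - (1)·0.6667) / (-4) = 1.4167
Iteration 3:
  p = (4 - (3)·1.4167) / (6) = -0.0417
  q = (-5 - (1)·0.0417) / (-4) = 1.2604

(-0.0417, 1.2604)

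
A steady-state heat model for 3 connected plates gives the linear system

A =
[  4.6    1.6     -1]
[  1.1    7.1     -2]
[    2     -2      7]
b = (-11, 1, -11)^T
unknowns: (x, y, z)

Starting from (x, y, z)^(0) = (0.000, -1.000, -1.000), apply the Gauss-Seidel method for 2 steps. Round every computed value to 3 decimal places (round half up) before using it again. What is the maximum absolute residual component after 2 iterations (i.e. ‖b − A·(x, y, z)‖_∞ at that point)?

0.278

Iteration 1:
  x = (-11 - (1.6)·-1.000 - (-1)·-1.000) / (4.6) = -2.261
  y = (1 - (1.1)·-2.261 - (-2)·-1.000) / (7.1) = 0.209
  z = (-11 - (2)·-2.261 - (-2)·0.209) / (7) = -0.866
Iteration 2:
  x = (-11 - (1.6)·0.209 - (-1)·-0.866) / (4.6) = -2.652
  y = (1 - (1.1)·-2.652 - (-2)·-0.866) / (7.1) = 0.308
  z = (-11 - (2)·-2.652 - (-2)·0.308) / (7) = -0.726
Residual b − A·x = (-0.020, 0.278, 0.002); ∞-norm = 0.278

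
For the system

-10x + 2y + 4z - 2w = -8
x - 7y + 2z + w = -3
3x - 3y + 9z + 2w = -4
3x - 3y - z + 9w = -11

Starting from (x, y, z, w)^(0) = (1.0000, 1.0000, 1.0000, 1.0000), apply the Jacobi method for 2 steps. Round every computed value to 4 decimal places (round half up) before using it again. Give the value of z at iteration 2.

Iteration 1:
  x = (-8 - (2)·1.0000 - (4)·1.0000 - (-2)·1.0000) / (-10) = 1.2000
  y = (-3 - (1)·1.0000 - (2)·1.0000 - (1)·1.0000) / (-7) = 1.0000
  z = (-4 - (3)·1.0000 - (-3)·1.0000 - (2)·1.0000) / (9) = -0.6667
  w = (-11 - (3)·1.0000 - (-3)·1.0000 - (-1)·1.0000) / (9) = -1.1111
Iteration 2:
  x = (-8 - (2)·1.0000 - (4)·-0.6667 - (-2)·-1.1111) / (-10) = 0.9555
  y = (-3 - (1)·1.2000 - (2)·-0.6667 - (1)·-1.1111) / (-7) = 0.2508
  z = (-4 - (3)·1.2000 - (-3)·1.0000 - (2)·-1.1111) / (9) = -0.2642
  w = (-11 - (3)·1.2000 - (-3)·1.0000 - (-1)·-0.6667) / (9) = -1.3630

-0.2642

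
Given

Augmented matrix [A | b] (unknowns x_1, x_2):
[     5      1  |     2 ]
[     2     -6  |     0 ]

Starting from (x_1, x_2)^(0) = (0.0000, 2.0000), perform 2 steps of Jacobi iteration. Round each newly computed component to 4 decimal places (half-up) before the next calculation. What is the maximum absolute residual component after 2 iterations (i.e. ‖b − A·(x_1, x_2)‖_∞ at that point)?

0.8000

Iteration 1:
  x_1 = (2 - (1)·2.0000) / (5) = 0.0000
  x_2 = (0 - (2)·0.0000) / (-6) = 0.0000
Iteration 2:
  x_1 = (2 - (1)·0.0000) / (5) = 0.4000
  x_2 = (0 - (2)·0.0000) / (-6) = 0.0000
Residual b − A·x = (0.0000, -0.8000); ∞-norm = 0.8000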